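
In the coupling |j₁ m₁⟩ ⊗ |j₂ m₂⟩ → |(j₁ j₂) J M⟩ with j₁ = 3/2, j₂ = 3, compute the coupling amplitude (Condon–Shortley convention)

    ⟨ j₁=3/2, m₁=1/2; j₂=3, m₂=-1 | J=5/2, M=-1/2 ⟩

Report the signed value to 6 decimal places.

j₁+j₂−J=2  J+j₁−j₂=1  J−j₁+j₂=4  j₁+j₂+J+1=8
(j₁±m₁, j₂±m₂, J±M) = (2,1,2,4,2,3)
P² = 288/35
sum k=0..1:
  [0] +1/8 = 1/8
  [1] −1/6 = -1/6
S = -1/24
C² = P²·S² = 1/70 ; C = -0.119523

-0.119523  (= −√(1/70))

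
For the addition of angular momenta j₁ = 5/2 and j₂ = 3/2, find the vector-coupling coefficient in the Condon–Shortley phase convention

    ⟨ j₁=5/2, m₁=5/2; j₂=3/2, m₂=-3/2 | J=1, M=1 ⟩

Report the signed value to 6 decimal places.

triangle: 3!·2!·0!/6! = 12/720
(j±m)!: 5!·0!·0!·3!·2!·0! = 1440
prefactor² = (2J+1)·Δ·N² = 72
  k=0: +1/(0!·3!·0!·0!·2!·0!) = 1/12
Σ = 1/12  ⇒  CG² = 72·1/12² = 1/2
CG = +√(1/2) = +0.707107

+0.707107  (= +√(1/2))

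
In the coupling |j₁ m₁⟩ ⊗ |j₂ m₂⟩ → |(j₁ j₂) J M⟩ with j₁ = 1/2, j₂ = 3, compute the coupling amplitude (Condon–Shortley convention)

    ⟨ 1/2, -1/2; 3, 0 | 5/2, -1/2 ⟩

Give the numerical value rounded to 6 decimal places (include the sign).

-0.654654  (= −√(3/7))

√[6·1!0!5!/7! · 0!1!3!3!2!3!] = √(432/7)
  +(−1)^1/∏(1,0,0,2,0,3)! = -1/12  (running -1/12)
⟨..|..⟩ = √(432/7)·(-1/12) = -0.654654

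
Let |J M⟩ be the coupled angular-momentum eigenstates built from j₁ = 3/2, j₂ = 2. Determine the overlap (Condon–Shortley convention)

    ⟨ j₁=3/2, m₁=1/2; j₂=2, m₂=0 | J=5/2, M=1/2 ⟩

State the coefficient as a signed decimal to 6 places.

√[6·1!2!3!/7! · 2!1!2!2!3!2!] = √(48/35)
  +(−1)^0/∏(0,1,1,2,1,1)! = 1/2  (running 1/2)
  +(−1)^1/∏(1,0,0,1,2,2)! = -1/4  (running 1/4)
⟨..|..⟩ = √(48/35)·(1/4) = +0.292770

+0.292770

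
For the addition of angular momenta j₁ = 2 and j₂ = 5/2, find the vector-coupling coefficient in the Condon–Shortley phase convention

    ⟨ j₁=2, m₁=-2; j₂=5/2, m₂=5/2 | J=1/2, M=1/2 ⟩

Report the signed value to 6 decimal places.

+√(1/3) ≈ +0.577350

j₁+j₂−J=4  J+j₁−j₂=0  J−j₁+j₂=1  j₁+j₂+J+1=6
(j₁±m₁, j₂±m₂, J±M) = (0,4,5,0,1,0)
P² = 192
sum k=4..4:
  [4] +1/24 = 1/24
S = 1/24
C² = P²·S² = 1/3 ; C = +0.577350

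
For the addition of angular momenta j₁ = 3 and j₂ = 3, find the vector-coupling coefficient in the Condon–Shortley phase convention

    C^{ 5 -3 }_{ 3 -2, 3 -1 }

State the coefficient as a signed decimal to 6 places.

−√(1/6) = -0.408248

j₁+j₂−J=1  J+j₁−j₂=5  J−j₁+j₂=5  j₁+j₂+J+1=12
(j₁±m₁, j₂±m₂, J±M) = (1,5,2,4,2,8)
P² = 153600
sum k=0..1:
  [0] +1/1440 = 1/1440
  [1] −1/576 = -1/576
S = -1/960
C² = P²·S² = 1/6 ; C = -0.408248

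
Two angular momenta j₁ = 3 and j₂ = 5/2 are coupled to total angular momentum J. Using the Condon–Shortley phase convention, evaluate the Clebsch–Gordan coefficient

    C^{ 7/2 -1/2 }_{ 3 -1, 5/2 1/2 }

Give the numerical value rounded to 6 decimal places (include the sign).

-0.125988  (= −√(1/63))

j₁+j₂−J=2  J+j₁−j₂=4  J−j₁+j₂=3  j₁+j₂+J+1=10
(j₁±m₁, j₂±m₂, J±M) = (2,4,3,2,3,4)
P² = 9216/175
sum k=0..2:
  [0] +1/288 = 1/288
  [1] −1/12 = -1/12
  [2] +1/16 = 1/16
S = -5/288
C² = P²·S² = 1/63 ; C = -0.125988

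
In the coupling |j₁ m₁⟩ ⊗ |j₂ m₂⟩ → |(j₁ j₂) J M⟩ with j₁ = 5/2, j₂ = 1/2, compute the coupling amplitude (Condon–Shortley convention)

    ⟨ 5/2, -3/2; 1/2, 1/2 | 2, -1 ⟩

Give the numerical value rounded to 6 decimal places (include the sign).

triangle: 1!×4!×0!/6! = 24/720
(j±m)!: 1!×4!×1!×0!×1!×3! = 144
prefactor² = (2J+1)×Δ×N² = 24
  k=1: −1/(1!×0!×3!×0!×1!×0!) = -1/6
Σ = -1/6  ⇒  CG² = 24×(-1/6)² = 2/3
CG = −√(2/3) = -0.816497

-0.816497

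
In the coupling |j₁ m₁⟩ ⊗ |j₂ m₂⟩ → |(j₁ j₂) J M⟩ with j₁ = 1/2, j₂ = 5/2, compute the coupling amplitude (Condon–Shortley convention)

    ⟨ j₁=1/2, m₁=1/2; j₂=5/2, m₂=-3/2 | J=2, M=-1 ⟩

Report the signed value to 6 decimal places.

+√(2/3) ≈ +0.816497

j₁+j₂−J=1  J+j₁−j₂=0  J−j₁+j₂=4  j₁+j₂+J+1=6
(j₁±m₁, j₂±m₂, J±M) = (1,0,1,4,1,3)
P² = 24
sum k=0..0:
  [0] +1/6 = 1/6
S = 1/6
C² = P²·S² = 2/3 ; C = +0.816497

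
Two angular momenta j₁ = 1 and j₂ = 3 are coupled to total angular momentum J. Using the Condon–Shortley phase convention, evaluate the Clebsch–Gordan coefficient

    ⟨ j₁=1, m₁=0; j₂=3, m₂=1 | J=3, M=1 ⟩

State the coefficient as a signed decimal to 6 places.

j₁+j₂−J=1  J+j₁−j₂=1  J−j₁+j₂=5  j₁+j₂+J+1=8
(j₁±m₁, j₂±m₂, J±M) = (1,1,4,2,4,2)
P² = 48
sum k=0..1:
  [0] +1/24 = 1/24
  [1] −1/12 = -1/12
S = -1/24
C² = P²·S² = 1/12 ; C = -0.288675

-0.288675  (= −√(1/12))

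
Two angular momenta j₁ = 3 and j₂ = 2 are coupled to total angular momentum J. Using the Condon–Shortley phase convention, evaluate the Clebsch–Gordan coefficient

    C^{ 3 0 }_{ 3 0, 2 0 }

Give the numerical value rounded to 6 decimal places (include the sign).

j₁+j₂−J=2  J+j₁−j₂=4  J−j₁+j₂=2  j₁+j₂+J+1=9
(j₁±m₁, j₂±m₂, J±M) = (3,3,2,2,3,3)
P² = 48/5
sum k=0..2:
  [0] +1/24 = 1/24
  [1] −1/4 = -1/4
  [2] +1/24 = 1/24
S = -1/6
C² = P²·S² = 4/15 ; C = -0.516398

−√(4/15) ≈ -0.516398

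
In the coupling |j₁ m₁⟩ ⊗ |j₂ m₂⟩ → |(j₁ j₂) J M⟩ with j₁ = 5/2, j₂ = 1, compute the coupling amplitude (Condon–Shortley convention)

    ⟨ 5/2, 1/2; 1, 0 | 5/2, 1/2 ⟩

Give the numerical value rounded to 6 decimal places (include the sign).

+0.169031

triangle: 1!·4!·1!/7! = 24/5040
(j±m)!: 3!·2!·1!·1!·3!·2! = 144
prefactor² = (2J+1)·Δ·N² = 144/35
  k=0: +1/(0!·1!·2!·1!·2!·0!) = 1/4
  k=1: −1/(1!·0!·1!·0!·3!·1!) = -1/6
Σ = 1/12  ⇒  CG² = 144/35·1/12² = 1/35
CG = +√(1/35) = +0.169031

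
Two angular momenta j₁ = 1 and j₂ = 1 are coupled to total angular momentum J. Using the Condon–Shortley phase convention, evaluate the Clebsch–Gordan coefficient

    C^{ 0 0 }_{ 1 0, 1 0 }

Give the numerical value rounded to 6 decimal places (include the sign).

−√(1/3) ≈ -0.577350

triangle: 2!*0!*0!/3! = 2/6
(j±m)!: 1!*1!*1!*1!*0!*0! = 1
prefactor² = (2J+1)*Δ*N² = 1/3
  k=1: −1/(1!*1!*0!*0!*0!*0!) = -1
Σ = -1  ⇒  CG² = 1/3*(-1)² = 1/3
CG = −√(1/3) = -0.577350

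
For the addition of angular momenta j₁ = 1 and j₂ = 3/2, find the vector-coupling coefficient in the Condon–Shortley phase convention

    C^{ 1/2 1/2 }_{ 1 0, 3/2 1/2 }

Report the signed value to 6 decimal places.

√[2·2!0!1!/4! · 1!1!2!1!1!0!] = √(1/3)
  +(−1)^1/∏(1,1,0,1,0,0)! = -1  (running -1)
⟨..|..⟩ = √(1/3)·(-1) = -0.577350

-0.577350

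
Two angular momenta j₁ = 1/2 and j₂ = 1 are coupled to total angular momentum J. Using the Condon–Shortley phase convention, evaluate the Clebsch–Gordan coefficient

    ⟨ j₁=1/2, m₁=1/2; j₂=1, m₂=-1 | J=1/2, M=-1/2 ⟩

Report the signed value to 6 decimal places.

triangle: 1!·0!·1!/3! = 1/6
(j±m)!: 1!·0!·0!·2!·0!·1! = 2
prefactor² = (2J+1)·Δ·N² = 2/3
  k=0: +1/(0!·1!·0!·0!·0!·1!) = 1
Σ = 1  ⇒  CG² = 2/3·1² = 2/3
CG = +√(2/3) = +0.816497

+0.816497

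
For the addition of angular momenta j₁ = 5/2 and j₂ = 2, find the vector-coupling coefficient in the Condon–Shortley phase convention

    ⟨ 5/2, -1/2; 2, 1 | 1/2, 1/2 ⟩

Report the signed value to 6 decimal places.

j₁+j₂−J=4  J+j₁−j₂=1  J−j₁+j₂=0  j₁+j₂+J+1=6
(j₁±m₁, j₂±m₂, J±M) = (2,3,3,1,1,0)
P² = 24/5
sum k=3..3:
  [3] −1/6 = -1/6
S = -1/6
C² = P²·S² = 2/15 ; C = -0.365148

−√(2/15) = -0.365148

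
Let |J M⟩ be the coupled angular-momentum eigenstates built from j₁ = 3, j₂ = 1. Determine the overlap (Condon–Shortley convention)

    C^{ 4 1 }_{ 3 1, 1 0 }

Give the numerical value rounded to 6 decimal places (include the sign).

+0.731925  (= +√(15/28))

j₁+j₂−J=0  J+j₁−j₂=6  J−j₁+j₂=2  j₁+j₂+J+1=9
(j₁±m₁, j₂±m₂, J±M) = (4,2,1,1,5,3)
P² = 8640/7
sum k=0..0:
  [0] +1/48 = 1/48
S = 1/48
C² = P²·S² = 15/28 ; C = +0.731925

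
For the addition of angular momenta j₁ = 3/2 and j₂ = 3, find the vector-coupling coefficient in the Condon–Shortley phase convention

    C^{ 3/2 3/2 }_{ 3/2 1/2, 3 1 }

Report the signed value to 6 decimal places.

−√(4/35) ≈ -0.338062

triangle: 3!*0!*3!/7! = 36/5040
(j±m)!: 2!*1!*4!*2!*3!*0! = 576
prefactor² = (2J+1)*Δ*N² = 576/35
  k=1: −1/(1!*2!*0!*3!*0!*0!) = -1/12
Σ = -1/12  ⇒  CG² = 576/35*(-1/12)² = 4/35
CG = −√(4/35) = -0.338062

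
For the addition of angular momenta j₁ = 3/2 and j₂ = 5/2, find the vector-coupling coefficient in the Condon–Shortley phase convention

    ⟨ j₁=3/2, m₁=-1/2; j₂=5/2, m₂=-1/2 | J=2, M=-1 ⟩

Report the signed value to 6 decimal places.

triangle: 2!·1!·3!/7! = 12/5040
(j±m)!: 1!·2!·2!·3!·1!·3! = 144
prefactor² = (2J+1)·Δ·N² = 12/7
  k=1: −1/(1!·1!·1!·1!·0!·2!) = -1/2
  k=2: +1/(2!·0!·0!·0!·1!·3!) = 1/12
Σ = -5/12  ⇒  CG² = 12/7·(-5/12)² = 25/84
CG = −√(25/84) = -0.545545

-0.545545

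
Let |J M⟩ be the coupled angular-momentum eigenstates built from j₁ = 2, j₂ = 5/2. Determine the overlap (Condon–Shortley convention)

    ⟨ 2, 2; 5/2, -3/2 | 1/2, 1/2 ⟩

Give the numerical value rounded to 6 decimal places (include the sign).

j₁+j₂−J=4  J+j₁−j₂=0  J−j₁+j₂=1  j₁+j₂+J+1=6
(j₁±m₁, j₂±m₂, J±M) = (4,0,1,4,1,0)
P² = 192/5
sum k=0..0:
  [0] +1/24 = 1/24
S = 1/24
C² = P²·S² = 1/15 ; C = +0.258199

+0.258199  (= +√(1/15))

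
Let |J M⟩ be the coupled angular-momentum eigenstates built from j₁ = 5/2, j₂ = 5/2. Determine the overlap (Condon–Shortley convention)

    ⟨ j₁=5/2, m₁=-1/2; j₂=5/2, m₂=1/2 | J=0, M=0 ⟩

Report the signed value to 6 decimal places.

-0.408248

√[1·5!0!0!/6! · 2!3!3!2!0!0!] = √(24)
  +(−1)^3/∏(3,2,0,0,0,0)! = -1/12  (running -1/12)
⟨..|..⟩ = √(24)·(-1/12) = -0.408248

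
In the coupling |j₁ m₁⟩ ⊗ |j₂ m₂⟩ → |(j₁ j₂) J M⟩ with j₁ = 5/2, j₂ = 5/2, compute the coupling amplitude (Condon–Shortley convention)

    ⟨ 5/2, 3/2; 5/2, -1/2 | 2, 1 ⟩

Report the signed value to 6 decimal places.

−√(1/7) ≈ -0.377964

triangle: 3!×2!×2!/8! = 24/40320
(j±m)!: 4!×1!×2!×3!×3!×1! = 1728
prefactor² = (2J+1)×Δ×N² = 36/7
  k=0: +1/(0!×3!×1!×2!×1!×0!) = 1/12
  k=1: −1/(1!×2!×0!×1!×2!×1!) = -1/4
Σ = -1/6  ⇒  CG² = 36/7×(-1/6)² = 1/7
CG = −√(1/7) = -0.377964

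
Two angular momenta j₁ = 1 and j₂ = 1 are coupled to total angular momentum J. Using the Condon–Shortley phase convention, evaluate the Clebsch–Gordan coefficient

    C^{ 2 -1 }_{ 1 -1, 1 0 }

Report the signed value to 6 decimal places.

j₁+j₂−J=0  J+j₁−j₂=2  J−j₁+j₂=2  j₁+j₂+J+1=5
(j₁±m₁, j₂±m₂, J±M) = (0,2,1,1,1,3)
P² = 2
sum k=0..0:
  [0] +1/2 = 1/2
S = 1/2
C² = P²·S² = 1/2 ; C = +0.707107

+0.707107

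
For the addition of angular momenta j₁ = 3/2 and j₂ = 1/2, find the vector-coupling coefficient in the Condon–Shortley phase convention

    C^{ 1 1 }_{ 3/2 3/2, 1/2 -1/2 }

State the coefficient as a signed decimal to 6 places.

j₁+j₂−J=1  J+j₁−j₂=2  J−j₁+j₂=0  j₁+j₂+J+1=4
(j₁±m₁, j₂±m₂, J±M) = (3,0,0,1,2,0)
P² = 3
sum k=0..0:
  [0] +1/2 = 1/2
S = 1/2
C² = P²·S² = 3/4 ; C = +0.866025

+0.866025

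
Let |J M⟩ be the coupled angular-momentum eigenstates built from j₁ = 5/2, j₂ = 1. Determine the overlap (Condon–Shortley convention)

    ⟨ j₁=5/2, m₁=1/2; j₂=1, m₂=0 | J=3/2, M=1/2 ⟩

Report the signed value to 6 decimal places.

-0.632456  (= −√(2/5))

√[4·2!3!0!/6! · 3!2!1!1!2!1!] = √(8/5)
  +(−1)^1/∏(1,1,1,0,2,0)! = -1/2  (running -1/2)
⟨..|..⟩ = √(8/5)·(-1/2) = -0.632456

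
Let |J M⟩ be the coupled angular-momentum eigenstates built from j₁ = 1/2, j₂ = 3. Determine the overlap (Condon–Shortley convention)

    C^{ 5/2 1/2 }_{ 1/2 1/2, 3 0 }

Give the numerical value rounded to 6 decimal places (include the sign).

j₁+j₂−J=1  J+j₁−j₂=0  J−j₁+j₂=5  j₁+j₂+J+1=7
(j₁±m₁, j₂±m₂, J±M) = (1,0,3,3,3,2)
P² = 432/7
sum k=0..0:
  [0] +1/12 = 1/12
S = 1/12
C² = P²·S² = 3/7 ; C = +0.654654

+√(3/7) = +0.654654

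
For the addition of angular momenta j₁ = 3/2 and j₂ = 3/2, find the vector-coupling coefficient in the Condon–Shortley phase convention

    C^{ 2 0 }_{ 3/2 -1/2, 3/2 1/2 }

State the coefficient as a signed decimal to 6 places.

j₁+j₂−J=1  J+j₁−j₂=2  J−j₁+j₂=2  j₁+j₂+J+1=6
(j₁±m₁, j₂±m₂, J±M) = (1,2,2,1,2,2)
P² = 4/9
sum k=0..1:
  [0] +1/4 = 1/4
  [1] −1/1 = -1
S = -3/4
C² = P²·S² = 1/4 ; C = -0.500000

-0.500000  (= −√(1/4))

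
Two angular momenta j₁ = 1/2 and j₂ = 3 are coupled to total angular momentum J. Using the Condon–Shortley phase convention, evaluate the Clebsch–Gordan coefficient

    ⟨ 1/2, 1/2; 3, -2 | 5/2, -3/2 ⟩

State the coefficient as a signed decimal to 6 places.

triangle: 1!·0!·5!/7! = 120/5040
(j±m)!: 1!·0!·1!·5!·1!·4! = 2880
prefactor² = (2J+1)·Δ·N² = 2880/7
  k=0: +1/(0!·1!·0!·1!·0!·4!) = 1/24
Σ = 1/24  ⇒  CG² = 2880/7·1/24² = 5/7
CG = +√(5/7) = +0.845154

+√(5/7) = +0.845154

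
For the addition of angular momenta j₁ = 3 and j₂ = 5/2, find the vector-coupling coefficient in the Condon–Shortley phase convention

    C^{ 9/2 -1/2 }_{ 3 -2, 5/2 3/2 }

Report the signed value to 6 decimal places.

√[10·1!5!4!/11! · 1!5!4!1!4!5!] = √(460800/77)
  +(−1)^0/∏(0,1,5,4,0,0)! = 1/2880  (running 1/2880)
  +(−1)^1/∏(1,0,4,3,1,1)! = -1/144  (running -19/2880)
⟨..|..⟩ = √(460800/77)·(-19/2880) = -0.510355

-0.510355  (= −√(361/1386))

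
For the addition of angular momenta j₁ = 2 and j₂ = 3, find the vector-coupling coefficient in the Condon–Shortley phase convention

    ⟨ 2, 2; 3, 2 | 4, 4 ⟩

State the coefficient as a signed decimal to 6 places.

triangle: 1!×3!×5!/10! = 720/3628800
(j±m)!: 4!×0!×5!×1!×8!×0! = 116121600
prefactor² = (2J+1)×Δ×N² = 207360
  k=0: +1/(0!×1!×0!×5!×3!×0!) = 1/720
Σ = 1/720  ⇒  CG² = 207360×1/720² = 2/5
CG = +√(2/5) = +0.632456

+0.632456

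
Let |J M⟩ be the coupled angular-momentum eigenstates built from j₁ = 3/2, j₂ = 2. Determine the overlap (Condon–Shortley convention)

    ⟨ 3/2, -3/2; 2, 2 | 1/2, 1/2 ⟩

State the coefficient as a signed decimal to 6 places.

-0.632456  (= −√(2/5))

j₁+j₂−J=3  J+j₁−j₂=0  J−j₁+j₂=1  j₁+j₂+J+1=5
(j₁±m₁, j₂±m₂, J±M) = (0,3,4,0,1,0)
P² = 72/5
sum k=3..3:
  [3] −1/6 = -1/6
S = -1/6
C² = P²·S² = 2/5 ; C = -0.632456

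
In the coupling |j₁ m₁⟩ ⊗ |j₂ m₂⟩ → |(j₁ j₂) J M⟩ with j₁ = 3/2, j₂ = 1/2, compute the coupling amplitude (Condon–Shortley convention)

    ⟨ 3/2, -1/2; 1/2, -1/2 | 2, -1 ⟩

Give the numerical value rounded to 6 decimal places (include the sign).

triangle: 0!*3!*1!/5! = 6/120
(j±m)!: 1!*2!*0!*1!*1!*3! = 12
prefactor² = (2J+1)*Δ*N² = 3
  k=0: +1/(0!*0!*2!*0!*1!*1!) = 1/2
Σ = 1/2  ⇒  CG² = 3*1/2² = 3/4
CG = +√(3/4) = +0.866025

+0.866025  (= +√(3/4))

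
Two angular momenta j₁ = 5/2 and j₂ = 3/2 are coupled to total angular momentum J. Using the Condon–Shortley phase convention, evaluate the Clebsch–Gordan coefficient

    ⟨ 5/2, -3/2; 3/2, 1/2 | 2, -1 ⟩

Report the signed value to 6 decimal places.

triangle: 2!×3!×1!/7! = 12/5040
(j±m)!: 1!×4!×2!×1!×1!×3! = 288
prefactor² = (2J+1)×Δ×N² = 24/7
  k=1: −1/(1!×1!×3!×1!×0!×0!) = -1/6
  k=2: +1/(2!×0!×2!×0!×1!×1!) = 1/4
Σ = 1/12  ⇒  CG² = 24/7×1/12² = 1/42
CG = +√(1/42) = +0.154303

+0.154303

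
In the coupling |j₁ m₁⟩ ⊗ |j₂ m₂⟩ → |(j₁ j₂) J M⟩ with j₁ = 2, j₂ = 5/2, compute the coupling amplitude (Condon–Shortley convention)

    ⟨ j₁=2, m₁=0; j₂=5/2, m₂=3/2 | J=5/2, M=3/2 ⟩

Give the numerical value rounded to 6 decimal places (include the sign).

-0.119523  (= −√(1/70))

√[6·2!2!3!/8! · 2!2!4!1!4!1!] = √(288/35)
  +(−1)^1/∏(1,1,1,3,1,0)! = -1/6  (running -1/6)
  +(−1)^2/∏(2,0,0,2,2,1)! = 1/8  (running -1/24)
⟨..|..⟩ = √(288/35)·(-1/24) = -0.119523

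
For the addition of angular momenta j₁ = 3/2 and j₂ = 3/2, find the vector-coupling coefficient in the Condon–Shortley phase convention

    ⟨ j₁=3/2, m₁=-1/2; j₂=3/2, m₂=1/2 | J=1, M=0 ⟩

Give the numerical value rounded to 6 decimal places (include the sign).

−√(1/20) = -0.223607

triangle: 2!·1!·1!/5! = 2/120
(j±m)!: 1!·2!·2!·1!·1!·1! = 4
prefactor² = (2J+1)·Δ·N² = 1/5
  k=1: −1/(1!·1!·1!·1!·0!·0!) = -1
  k=2: +1/(2!·0!·0!·0!·1!·1!) = 1/2
Σ = -1/2  ⇒  CG² = 1/5·(-1/2)² = 1/20
CG = −√(1/20) = -0.223607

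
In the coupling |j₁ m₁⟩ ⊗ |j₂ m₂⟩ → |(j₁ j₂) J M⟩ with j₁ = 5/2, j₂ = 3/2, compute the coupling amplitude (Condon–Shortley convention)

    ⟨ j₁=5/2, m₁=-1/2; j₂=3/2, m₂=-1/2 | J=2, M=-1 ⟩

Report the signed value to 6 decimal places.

-0.545545  (= −√(25/84))

j₁+j₂−J=2  J+j₁−j₂=3  J−j₁+j₂=1  j₁+j₂+J+1=7
(j₁±m₁, j₂±m₂, J±M) = (2,3,1,2,1,3)
P² = 12/7
sum k=0..1:
  [0] +1/12 = 1/12
  [1] −1/2 = -1/2
S = -5/12
C² = P²·S² = 25/84 ; C = -0.545545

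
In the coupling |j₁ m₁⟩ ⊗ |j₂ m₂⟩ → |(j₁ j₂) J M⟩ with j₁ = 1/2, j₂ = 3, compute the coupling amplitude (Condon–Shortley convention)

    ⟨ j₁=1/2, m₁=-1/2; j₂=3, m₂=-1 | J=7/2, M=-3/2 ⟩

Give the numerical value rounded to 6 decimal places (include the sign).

+√(5/7) = +0.845154

√[8·0!1!6!/8! · 0!1!2!4!2!5!] = √(11520/7)
  +(−1)^0/∏(0,0,1,2,0,4)! = 1/48  (running 1/48)
⟨..|..⟩ = √(11520/7)·(1/48) = +0.845154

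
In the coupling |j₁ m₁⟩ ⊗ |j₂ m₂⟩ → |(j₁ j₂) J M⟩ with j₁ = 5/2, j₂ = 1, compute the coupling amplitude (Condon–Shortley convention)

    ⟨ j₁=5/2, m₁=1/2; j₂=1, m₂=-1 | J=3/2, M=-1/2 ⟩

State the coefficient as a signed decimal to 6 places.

√[4·2!3!0!/6! · 3!2!0!2!1!2!] = √(16/5)
  +(−1)^0/∏(0,2,2,0,1,0)! = 1/4  (running 1/4)
⟨..|..⟩ = √(16/5)·(1/4) = +0.447214

+0.447214  (= +√(1/5))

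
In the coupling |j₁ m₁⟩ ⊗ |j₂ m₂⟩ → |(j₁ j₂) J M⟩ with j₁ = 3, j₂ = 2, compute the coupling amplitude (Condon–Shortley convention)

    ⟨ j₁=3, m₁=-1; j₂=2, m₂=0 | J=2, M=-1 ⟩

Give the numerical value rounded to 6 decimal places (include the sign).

+√(1/7) ≈ +0.377964

j₁+j₂−J=3  J+j₁−j₂=3  J−j₁+j₂=1  j₁+j₂+J+1=8
(j₁±m₁, j₂±m₂, J±M) = (2,4,2,2,1,3)
P² = 36/7
sum k=1..2:
  [1] −1/12 = -1/12
  [2] +1/4 = 1/4
S = 1/6
C² = P²·S² = 1/7 ; C = +0.377964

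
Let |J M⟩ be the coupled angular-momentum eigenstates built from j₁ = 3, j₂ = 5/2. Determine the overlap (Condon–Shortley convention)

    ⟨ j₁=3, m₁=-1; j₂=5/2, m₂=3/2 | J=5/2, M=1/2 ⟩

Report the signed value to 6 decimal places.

j₁+j₂−J=3  J+j₁−j₂=3  J−j₁+j₂=2  j₁+j₂+J+1=9
(j₁±m₁, j₂±m₂, J±M) = (2,4,4,1,3,2)
P² = 576/35
sum k=2..3:
  [2] +1/8 = 1/8
  [3] −1/12 = -1/12
S = 1/24
C² = P²·S² = 1/35 ; C = +0.169031

+√(1/35) = +0.169031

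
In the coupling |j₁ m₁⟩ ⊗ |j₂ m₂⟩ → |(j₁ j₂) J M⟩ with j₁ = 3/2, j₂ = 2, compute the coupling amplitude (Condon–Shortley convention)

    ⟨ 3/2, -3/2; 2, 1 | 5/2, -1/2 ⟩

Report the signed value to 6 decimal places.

triangle: 1!×2!×3!/7! = 12/5040
(j±m)!: 0!×3!×3!×1!×2!×3! = 432
prefactor² = (2J+1)×Δ×N² = 216/35
  k=1: −1/(1!×0!×2!×2!×0!×1!) = -1/4
Σ = -1/4  ⇒  CG² = 216/35×(-1/4)² = 27/70
CG = −√(27/70) = -0.621059

-0.621059  (= −√(27/70))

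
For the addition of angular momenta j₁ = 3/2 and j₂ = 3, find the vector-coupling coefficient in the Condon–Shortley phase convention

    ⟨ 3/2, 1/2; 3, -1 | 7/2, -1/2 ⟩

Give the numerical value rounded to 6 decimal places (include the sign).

+0.534522  (= +√(2/7))

√[8·1!2!5!/9! · 2!1!2!4!3!4!] = √(512/7)
  +(−1)^0/∏(0,1,1,2,1,3)! = 1/12  (running 1/12)
  +(−1)^1/∏(1,0,0,1,2,4)! = -1/48  (running 1/16)
⟨..|..⟩ = √(512/7)·(1/16) = +0.534522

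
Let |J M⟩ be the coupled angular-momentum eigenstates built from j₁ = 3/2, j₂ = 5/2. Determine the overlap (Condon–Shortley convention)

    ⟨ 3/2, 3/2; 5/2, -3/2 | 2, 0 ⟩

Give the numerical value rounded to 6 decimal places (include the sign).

triangle: 2!*1!*3!/7! = 12/5040
(j±m)!: 3!*0!*1!*4!*2!*2! = 576
prefactor² = (2J+1)*Δ*N² = 48/7
  k=0: +1/(0!*2!*0!*1!*1!*2!) = 1/4
Σ = 1/4  ⇒  CG² = 48/7*1/4² = 3/7
CG = +√(3/7) = +0.654654

+0.654654  (= +√(3/7))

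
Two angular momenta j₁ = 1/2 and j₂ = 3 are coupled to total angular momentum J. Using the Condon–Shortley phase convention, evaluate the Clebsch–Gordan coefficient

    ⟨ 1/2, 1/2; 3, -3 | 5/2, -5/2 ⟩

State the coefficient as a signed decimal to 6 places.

triangle: 1!·0!·5!/7! = 120/5040
(j±m)!: 1!·0!·0!·6!·0!·5! = 86400
prefactor² = (2J+1)·Δ·N² = 86400/7
  k=0: +1/(0!·1!·0!·0!·0!·5!) = 1/120
Σ = 1/120  ⇒  CG² = 86400/7·1/120² = 6/7
CG = +√(6/7) = +0.925820

+√(6/7) = +0.925820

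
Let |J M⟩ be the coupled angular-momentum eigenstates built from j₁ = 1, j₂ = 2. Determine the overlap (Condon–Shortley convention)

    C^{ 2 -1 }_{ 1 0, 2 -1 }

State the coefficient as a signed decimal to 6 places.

√[5·1!1!3!/6! · 1!1!1!3!1!3!] = √(3/2)
  +(−1)^0/∏(0,1,1,1,0,2)! = 1/2  (running 1/2)
  +(−1)^1/∏(1,0,0,0,1,3)! = -1/6  (running 1/3)
⟨..|..⟩ = √(3/2)·(1/3) = +0.408248

+√(1/6) = +0.408248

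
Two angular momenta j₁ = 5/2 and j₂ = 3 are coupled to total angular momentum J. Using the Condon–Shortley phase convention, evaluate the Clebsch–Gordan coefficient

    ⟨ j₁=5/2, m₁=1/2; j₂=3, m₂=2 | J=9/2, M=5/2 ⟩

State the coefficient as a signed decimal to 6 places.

−√(49/198) = -0.497468

triangle: 1!·4!·5!/11! = 2880/39916800
(j±m)!: 3!·2!·5!·1!·7!·2! = 14515200
prefactor² = (2J+1)·Δ·N² = 115200/11
  k=0: +1/(0!·1!·2!·5!·2!·0!) = 1/480
  k=1: −1/(1!·0!·1!·4!·3!·1!) = -1/144
Σ = -7/1440  ⇒  CG² = 115200/11·(-7/1440)² = 49/198
CG = −√(49/198) = -0.497468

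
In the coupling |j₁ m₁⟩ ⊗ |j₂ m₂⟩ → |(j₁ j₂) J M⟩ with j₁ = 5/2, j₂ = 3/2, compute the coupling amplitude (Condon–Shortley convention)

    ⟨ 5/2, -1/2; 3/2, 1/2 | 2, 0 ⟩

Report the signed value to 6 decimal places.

-0.267261

j₁+j₂−J=2  J+j₁−j₂=3  J−j₁+j₂=1  j₁+j₂+J+1=7
(j₁±m₁, j₂±m₂, J±M) = (2,3,2,1,2,2)
P² = 8/7
sum k=1..2:
  [1] −1/2 = -1/2
  [2] +1/4 = 1/4
S = -1/4
C² = P²·S² = 1/14 ; C = -0.267261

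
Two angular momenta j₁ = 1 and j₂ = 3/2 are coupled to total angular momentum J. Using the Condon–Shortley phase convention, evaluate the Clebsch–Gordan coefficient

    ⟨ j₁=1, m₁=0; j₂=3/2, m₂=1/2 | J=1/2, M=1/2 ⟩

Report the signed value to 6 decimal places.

−√(1/3) ≈ -0.577350

j₁+j₂−J=2  J+j₁−j₂=0  J−j₁+j₂=1  j₁+j₂+J+1=4
(j₁±m₁, j₂±m₂, J±M) = (1,1,2,1,1,0)
P² = 1/3
sum k=1..1:
  [1] −1/1 = -1
S = -1
C² = P²·S² = 1/3 ; C = -0.577350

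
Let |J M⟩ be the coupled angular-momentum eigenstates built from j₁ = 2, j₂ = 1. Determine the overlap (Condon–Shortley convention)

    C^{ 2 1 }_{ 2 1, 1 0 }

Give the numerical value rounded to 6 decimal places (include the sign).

+0.408248

j₁+j₂−J=1  J+j₁−j₂=3  J−j₁+j₂=1  j₁+j₂+J+1=6
(j₁±m₁, j₂±m₂, J±M) = (3,1,1,1,3,1)
P² = 3/2
sum k=0..1:
  [0] +1/2 = 1/2
  [1] −1/6 = -1/6
S = 1/3
C² = P²·S² = 1/6 ; C = +0.408248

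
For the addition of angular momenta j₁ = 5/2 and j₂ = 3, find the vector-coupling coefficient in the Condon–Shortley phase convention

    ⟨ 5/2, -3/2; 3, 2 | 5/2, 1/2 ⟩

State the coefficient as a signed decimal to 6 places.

triangle: 3!·2!·3!/9! = 72/362880
(j±m)!: 1!·4!·5!·1!·3!·2! = 34560
prefactor² = (2J+1)·Δ·N² = 288/7
  k=2: +1/(2!·1!·2!·3!·0!·0!) = 1/24
  k=3: −1/(3!·0!·1!·2!·1!·1!) = -1/12
Σ = -1/24  ⇒  CG² = 288/7·(-1/24)² = 1/14
CG = −√(1/14) = -0.267261

-0.267261  (= −√(1/14))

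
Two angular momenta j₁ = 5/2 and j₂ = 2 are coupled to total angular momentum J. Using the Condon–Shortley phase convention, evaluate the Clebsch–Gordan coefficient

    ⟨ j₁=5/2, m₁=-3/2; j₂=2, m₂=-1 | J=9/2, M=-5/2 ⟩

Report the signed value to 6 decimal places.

j₁+j₂−J=0  J+j₁−j₂=5  J−j₁+j₂=4  j₁+j₂+J+1=10
(j₁±m₁, j₂±m₂, J±M) = (1,4,1,3,2,7)
P² = 11520
sum k=0..0:
  [0] +1/144 = 1/144
S = 1/144
C² = P²·S² = 5/9 ; C = +0.745356

+0.745356  (= +√(5/9))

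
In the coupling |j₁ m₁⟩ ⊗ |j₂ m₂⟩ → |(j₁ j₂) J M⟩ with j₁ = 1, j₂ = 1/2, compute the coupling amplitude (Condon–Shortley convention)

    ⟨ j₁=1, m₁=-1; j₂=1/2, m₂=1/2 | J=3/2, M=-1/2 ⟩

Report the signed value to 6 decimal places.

+√(1/3) = +0.577350

j₁+j₂−J=0  J+j₁−j₂=2  J−j₁+j₂=1  j₁+j₂+J+1=4
(j₁±m₁, j₂±m₂, J±M) = (0,2,1,0,1,2)
P² = 4/3
sum k=0..0:
  [0] +1/2 = 1/2
S = 1/2
C² = P²·S² = 1/3 ; C = +0.577350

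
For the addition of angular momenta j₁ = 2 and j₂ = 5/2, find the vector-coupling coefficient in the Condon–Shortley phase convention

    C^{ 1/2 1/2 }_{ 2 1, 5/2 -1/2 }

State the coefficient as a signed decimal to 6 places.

√[2·4!0!1!/6! · 3!1!2!3!1!0!] = √(24/5)
  +(−1)^1/∏(1,3,0,1,0,0)! = -1/6  (running -1/6)
⟨..|..⟩ = √(24/5)·(-1/6) = -0.365148

−√(2/15) = -0.365148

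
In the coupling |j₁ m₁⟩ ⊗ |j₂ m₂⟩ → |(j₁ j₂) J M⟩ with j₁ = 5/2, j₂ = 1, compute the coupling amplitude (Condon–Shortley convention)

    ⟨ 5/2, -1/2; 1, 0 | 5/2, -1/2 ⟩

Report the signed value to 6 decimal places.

-0.169031  (= −√(1/35))

√[6·1!4!1!/7! · 2!3!1!1!2!3!] = √(144/35)
  +(−1)^0/∏(0,1,3,1,1,0)! = 1/6  (running 1/6)
  +(−1)^1/∏(1,0,2,0,2,1)! = -1/4  (running -1/12)
⟨..|..⟩ = √(144/35)·(-1/12) = -0.169031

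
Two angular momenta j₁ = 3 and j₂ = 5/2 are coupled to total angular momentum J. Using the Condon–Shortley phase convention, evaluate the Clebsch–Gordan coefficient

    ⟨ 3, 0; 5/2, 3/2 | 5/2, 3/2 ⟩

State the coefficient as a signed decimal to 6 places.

+√(7/30) = +0.483046

j₁+j₂−J=3  J+j₁−j₂=3  J−j₁+j₂=2  j₁+j₂+J+1=9
(j₁±m₁, j₂±m₂, J±M) = (3,3,4,1,4,1)
P² = 864/35
sum k=2..3:
  [2] +1/8 = 1/8
  [3] −1/36 = -1/36
S = 7/72
C² = P²·S² = 7/30 ; C = +0.483046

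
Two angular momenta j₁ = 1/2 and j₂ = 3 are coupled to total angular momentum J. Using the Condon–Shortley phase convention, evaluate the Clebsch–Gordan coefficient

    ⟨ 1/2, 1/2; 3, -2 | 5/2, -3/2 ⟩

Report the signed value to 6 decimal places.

j₁+j₂−J=1  J+j₁−j₂=0  J−j₁+j₂=5  j₁+j₂+J+1=7
(j₁±m₁, j₂±m₂, J±M) = (1,0,1,5,1,4)
P² = 2880/7
sum k=0..0:
  [0] +1/24 = 1/24
S = 1/24
C² = P²·S² = 5/7 ; C = +0.845154

+0.845154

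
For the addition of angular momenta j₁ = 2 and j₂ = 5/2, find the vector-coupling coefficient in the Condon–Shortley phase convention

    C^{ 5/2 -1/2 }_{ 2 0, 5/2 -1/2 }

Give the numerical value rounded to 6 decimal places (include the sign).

j₁+j₂−J=2  J+j₁−j₂=2  J−j₁+j₂=3  j₁+j₂+J+1=8
(j₁±m₁, j₂±m₂, J±M) = (2,2,2,3,2,3)
P² = 72/35
sum k=0..2:
  [0] +1/8 = 1/8
  [1] −1/2 = -1/2
  [2] +1/24 = 1/24
S = -1/3
C² = P²·S² = 8/35 ; C = -0.478091

−√(8/35) = -0.478091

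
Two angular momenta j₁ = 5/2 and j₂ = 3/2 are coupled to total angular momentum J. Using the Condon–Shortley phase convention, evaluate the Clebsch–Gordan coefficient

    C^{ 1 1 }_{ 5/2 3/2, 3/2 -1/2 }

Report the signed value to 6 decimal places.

√[3·3!2!0!/6! · 4!1!1!2!2!0!] = √(24/5)
  +(−1)^1/∏(1,2,0,0,2,0)! = -1/4  (running -1/4)
⟨..|..⟩ = √(24/5)·(-1/4) = -0.547723

−√(3/10) ≈ -0.547723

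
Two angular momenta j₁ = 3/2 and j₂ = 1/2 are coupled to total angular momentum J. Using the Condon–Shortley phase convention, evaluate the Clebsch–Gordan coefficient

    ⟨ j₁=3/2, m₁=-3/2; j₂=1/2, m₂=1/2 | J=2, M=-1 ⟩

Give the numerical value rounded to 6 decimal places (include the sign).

+0.500000  (= +√(1/4))

triangle: 0!·3!·1!/5! = 6/120
(j±m)!: 0!·3!·1!·0!·1!·3! = 36
prefactor² = (2J+1)·Δ·N² = 9
  k=0: +1/(0!·0!·3!·1!·0!·0!) = 1/6
Σ = 1/6  ⇒  CG² = 9·1/6² = 1/4
CG = +√(1/4) = +0.500000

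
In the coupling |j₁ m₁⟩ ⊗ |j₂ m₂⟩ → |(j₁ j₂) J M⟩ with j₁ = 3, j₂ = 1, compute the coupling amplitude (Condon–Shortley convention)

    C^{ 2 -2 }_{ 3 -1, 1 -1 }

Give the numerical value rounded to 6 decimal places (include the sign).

+√(1/21) ≈ +0.218218

j₁+j₂−J=2  J+j₁−j₂=4  J−j₁+j₂=0  j₁+j₂+J+1=7
(j₁±m₁, j₂±m₂, J±M) = (2,4,0,2,0,4)
P² = 768/7
sum k=0..0:
  [0] +1/48 = 1/48
S = 1/48
C² = P²·S² = 1/21 ; C = +0.218218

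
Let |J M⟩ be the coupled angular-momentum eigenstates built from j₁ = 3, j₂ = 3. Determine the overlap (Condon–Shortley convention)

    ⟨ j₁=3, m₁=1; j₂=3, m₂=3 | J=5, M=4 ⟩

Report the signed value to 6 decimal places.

triangle: 1!×5!×5!/12! = 14400/479001600
(j±m)!: 4!×2!×6!×0!×9!×1! = 12541132800
prefactor² = (2J+1)×Δ×N² = 4147200
  k=1: −1/(1!×0!×1!×5!×4!×0!) = -1/2880
Σ = -1/2880  ⇒  CG² = 4147200×(-1/2880)² = 1/2
CG = −√(1/2) = -0.707107

-0.707107  (= −√(1/2))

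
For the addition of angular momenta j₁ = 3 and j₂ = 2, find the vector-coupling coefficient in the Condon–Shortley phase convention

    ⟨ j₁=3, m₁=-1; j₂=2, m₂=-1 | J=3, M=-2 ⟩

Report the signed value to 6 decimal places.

j₁+j₂−J=2  J+j₁−j₂=4  J−j₁+j₂=2  j₁+j₂+J+1=9
(j₁±m₁, j₂±m₂, J±M) = (2,4,1,3,1,5)
P² = 64
sum k=0..1:
  [0] +1/48 = 1/48
  [1] −1/12 = -1/12
S = -1/16
C² = P²·S² = 1/4 ; C = -0.500000

-0.500000  (= −√(1/4))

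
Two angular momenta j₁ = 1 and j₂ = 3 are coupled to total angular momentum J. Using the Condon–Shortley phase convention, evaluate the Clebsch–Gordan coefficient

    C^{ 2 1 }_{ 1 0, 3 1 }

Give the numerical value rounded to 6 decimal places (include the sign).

√[5·2!0!4!/7! · 1!1!4!2!3!1!] = √(96/7)
  +(−1)^1/∏(1,1,0,3,0,1)! = -1/6  (running -1/6)
⟨..|..⟩ = √(96/7)·(-1/6) = -0.617213

−√(8/21) ≈ -0.617213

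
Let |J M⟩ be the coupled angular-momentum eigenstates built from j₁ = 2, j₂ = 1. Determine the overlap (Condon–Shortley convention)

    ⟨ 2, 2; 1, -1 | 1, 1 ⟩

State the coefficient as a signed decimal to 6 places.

+0.774597

√[3·2!2!0!/5! · 4!0!0!2!2!0!] = √(48/5)
  +(−1)^0/∏(0,2,0,0,2,0)! = 1/4  (running 1/4)
⟨..|..⟩ = √(48/5)·(1/4) = +0.774597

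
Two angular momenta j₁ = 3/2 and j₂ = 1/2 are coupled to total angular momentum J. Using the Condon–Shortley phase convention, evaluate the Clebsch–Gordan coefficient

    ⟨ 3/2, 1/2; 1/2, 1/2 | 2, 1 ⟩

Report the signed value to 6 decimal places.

+0.866025

triangle: 0!*3!*1!/5! = 6/120
(j±m)!: 2!*1!*1!*0!*3!*1! = 12
prefactor² = (2J+1)*Δ*N² = 3
  k=0: +1/(0!*0!*1!*1!*2!*0!) = 1/2
Σ = 1/2  ⇒  CG² = 3*1/2² = 3/4
CG = +√(3/4) = +0.866025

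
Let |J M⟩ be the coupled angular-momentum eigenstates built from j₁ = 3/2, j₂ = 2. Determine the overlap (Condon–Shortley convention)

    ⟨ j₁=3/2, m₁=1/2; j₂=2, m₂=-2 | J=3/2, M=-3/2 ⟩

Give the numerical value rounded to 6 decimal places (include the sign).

√[4·2!1!2!/6! · 2!1!0!4!0!3!] = √(32/5)
  +(−1)^0/∏(0,2,1,0,0,2)! = 1/4  (running 1/4)
⟨..|..⟩ = √(32/5)·(1/4) = +0.632456

+√(2/5) = +0.632456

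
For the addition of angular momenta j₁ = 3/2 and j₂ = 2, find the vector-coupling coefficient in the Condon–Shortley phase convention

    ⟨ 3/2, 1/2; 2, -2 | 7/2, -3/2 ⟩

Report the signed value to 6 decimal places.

√[8·0!3!4!/8! · 2!1!0!4!2!5!] = √(2304/7)
  +(−1)^0/∏(0,0,1,0,2,4)! = 1/48  (running 1/48)
⟨..|..⟩ = √(2304/7)·(1/48) = +0.377964

+√(1/7) ≈ +0.377964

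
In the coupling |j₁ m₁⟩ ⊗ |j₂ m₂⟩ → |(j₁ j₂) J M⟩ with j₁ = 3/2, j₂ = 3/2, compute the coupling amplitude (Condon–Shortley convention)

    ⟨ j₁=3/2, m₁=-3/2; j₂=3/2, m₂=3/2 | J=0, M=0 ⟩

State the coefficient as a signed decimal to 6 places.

triangle: 3!*0!*0!/4! = 6/24
(j±m)!: 0!*3!*3!*0!*0!*0! = 36
prefactor² = (2J+1)*Δ*N² = 9
  k=3: −1/(3!*0!*0!*0!*0!*0!) = -1/6
Σ = -1/6  ⇒  CG² = 9*(-1/6)² = 1/4
CG = −√(1/4) = -0.500000

-0.500000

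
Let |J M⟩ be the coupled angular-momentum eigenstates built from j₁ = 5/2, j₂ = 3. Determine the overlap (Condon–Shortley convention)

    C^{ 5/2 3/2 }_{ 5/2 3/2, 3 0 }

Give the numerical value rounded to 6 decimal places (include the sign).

-0.483046

triangle: 3!·2!·3!/9! = 72/362880
(j±m)!: 4!·1!·3!·3!·4!·1! = 20736
prefactor² = (2J+1)·Δ·N² = 864/35
  k=0: +1/(0!·3!·1!·3!·1!·0!) = 1/36
  k=1: −1/(1!·2!·0!·2!·2!·1!) = -1/8
Σ = -7/72  ⇒  CG² = 864/35·(-7/72)² = 7/30
CG = −√(7/30) = -0.483046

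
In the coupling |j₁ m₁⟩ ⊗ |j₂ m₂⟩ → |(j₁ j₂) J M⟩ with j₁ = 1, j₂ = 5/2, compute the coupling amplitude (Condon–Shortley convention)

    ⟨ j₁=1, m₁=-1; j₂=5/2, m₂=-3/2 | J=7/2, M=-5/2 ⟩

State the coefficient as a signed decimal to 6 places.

+√(5/7) = +0.845154

√[8·0!2!5!/8! · 0!2!1!4!1!6!] = √(11520/7)
  +(−1)^0/∏(0,0,2,1,0,4)! = 1/48  (running 1/48)
⟨..|..⟩ = √(11520/7)·(1/48) = +0.845154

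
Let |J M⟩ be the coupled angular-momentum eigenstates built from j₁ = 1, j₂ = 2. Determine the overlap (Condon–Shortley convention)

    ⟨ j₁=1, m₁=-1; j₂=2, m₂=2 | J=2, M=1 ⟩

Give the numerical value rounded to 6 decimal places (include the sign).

−√(1/3) ≈ -0.577350

triangle: 1!*1!*3!/6! = 6/720
(j±m)!: 0!*2!*4!*0!*3!*1! = 288
prefactor² = (2J+1)*Δ*N² = 12
  k=1: −1/(1!*0!*1!*3!*0!*0!) = -1/6
Σ = -1/6  ⇒  CG² = 12*(-1/6)² = 1/3
CG = −√(1/3) = -0.577350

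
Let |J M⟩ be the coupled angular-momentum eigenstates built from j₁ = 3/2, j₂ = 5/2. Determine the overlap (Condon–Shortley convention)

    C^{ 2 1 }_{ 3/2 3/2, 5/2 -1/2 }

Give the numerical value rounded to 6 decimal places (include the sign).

+0.566947  (= +√(9/28))

j₁+j₂−J=2  J+j₁−j₂=1  J−j₁+j₂=3  j₁+j₂+J+1=7
(j₁±m₁, j₂±m₂, J±M) = (3,0,2,3,3,1)
P² = 36/7
sum k=0..0:
  [0] +1/4 = 1/4
S = 1/4
C² = P²·S² = 9/28 ; C = +0.566947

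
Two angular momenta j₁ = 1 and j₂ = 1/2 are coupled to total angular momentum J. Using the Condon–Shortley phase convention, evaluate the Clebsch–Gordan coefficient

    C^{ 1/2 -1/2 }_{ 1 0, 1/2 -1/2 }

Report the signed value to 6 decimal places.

triangle: 1!*1!*0!/3! = 1/6
(j±m)!: 1!*1!*0!*1!*0!*1! = 1
prefactor² = (2J+1)*Δ*N² = 1/3
  k=0: +1/(0!*1!*1!*0!*0!*0!) = 1
Σ = 1  ⇒  CG² = 1/3*1² = 1/3
CG = +√(1/3) = +0.577350

+√(1/3) ≈ +0.577350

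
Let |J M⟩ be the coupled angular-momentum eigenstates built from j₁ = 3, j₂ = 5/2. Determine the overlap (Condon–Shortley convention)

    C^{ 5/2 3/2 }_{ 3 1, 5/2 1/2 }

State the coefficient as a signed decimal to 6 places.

j₁+j₂−J=3  J+j₁−j₂=3  J−j₁+j₂=2  j₁+j₂+J+1=9
(j₁±m₁, j₂±m₂, J±M) = (4,2,3,2,4,1)
P² = 576/35
sum k=1..2:
  [1] −1/8 = -1/8
  [2] +1/12 = 1/12
S = -1/24
C² = P²·S² = 1/35 ; C = -0.169031

−√(1/35) ≈ -0.169031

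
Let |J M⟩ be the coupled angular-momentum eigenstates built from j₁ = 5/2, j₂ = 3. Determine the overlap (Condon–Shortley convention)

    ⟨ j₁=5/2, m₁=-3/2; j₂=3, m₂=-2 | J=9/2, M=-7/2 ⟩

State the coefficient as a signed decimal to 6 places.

+0.100504

j₁+j₂−J=1  J+j₁−j₂=4  J−j₁+j₂=5  j₁+j₂+J+1=11
(j₁±m₁, j₂±m₂, J±M) = (1,4,1,5,1,8)
P² = 921600/11
sum k=0..1:
  [0] +1/576 = 1/576
  [1] −1/720 = -1/720
S = 1/2880
C² = P²·S² = 1/99 ; C = +0.100504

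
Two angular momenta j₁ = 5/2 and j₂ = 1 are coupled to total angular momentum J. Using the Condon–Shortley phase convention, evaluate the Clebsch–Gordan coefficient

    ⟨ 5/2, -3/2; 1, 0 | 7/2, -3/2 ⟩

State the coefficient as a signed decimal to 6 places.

+0.690066

√[8·0!5!2!/8! · 1!4!1!1!2!5!] = √(1920/7)
  +(−1)^0/∏(0,0,4,1,1,1)! = 1/24  (running 1/24)
⟨..|..⟩ = √(1920/7)·(1/24) = +0.690066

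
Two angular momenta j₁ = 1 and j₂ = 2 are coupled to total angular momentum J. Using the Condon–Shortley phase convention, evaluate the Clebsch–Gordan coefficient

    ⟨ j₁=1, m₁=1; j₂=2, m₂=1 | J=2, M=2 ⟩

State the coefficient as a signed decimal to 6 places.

j₁+j₂−J=1  J+j₁−j₂=1  J−j₁+j₂=3  j₁+j₂+J+1=6
(j₁±m₁, j₂±m₂, J±M) = (2,0,3,1,4,0)
P² = 12
sum k=0..0:
  [0] +1/6 = 1/6
S = 1/6
C² = P²·S² = 1/3 ; C = +0.577350

+0.577350  (= +√(1/3))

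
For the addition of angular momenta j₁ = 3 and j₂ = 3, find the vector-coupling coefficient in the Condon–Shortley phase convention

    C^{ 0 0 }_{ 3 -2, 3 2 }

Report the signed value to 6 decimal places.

√[1·6!0!0!/7! · 1!5!5!1!0!0!] = √(14400/7)
  +(−1)^5/∏(5,1,0,0,0,0)! = -1/120  (running -1/120)
⟨..|..⟩ = √(14400/7)·(-1/120) = -0.377964

-0.377964  (= −√(1/7))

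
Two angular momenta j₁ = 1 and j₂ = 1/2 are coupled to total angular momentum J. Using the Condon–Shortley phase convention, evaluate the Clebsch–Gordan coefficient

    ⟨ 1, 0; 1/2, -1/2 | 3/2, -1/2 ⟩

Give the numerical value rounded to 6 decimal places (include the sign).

√[4·0!2!1!/4! · 1!1!0!1!1!2!] = √(2/3)
  +(−1)^0/∏(0,0,1,0,1,1)! = 1  (running 1)
⟨..|..⟩ = √(2/3)·(1) = +0.816497

+0.816497  (= +√(2/3))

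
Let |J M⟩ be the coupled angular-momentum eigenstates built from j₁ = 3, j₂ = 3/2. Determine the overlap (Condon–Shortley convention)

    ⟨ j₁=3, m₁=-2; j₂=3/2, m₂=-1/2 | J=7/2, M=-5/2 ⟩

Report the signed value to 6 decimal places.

-0.377964

j₁+j₂−J=1  J+j₁−j₂=5  J−j₁+j₂=2  j₁+j₂+J+1=9
(j₁±m₁, j₂±m₂, J±M) = (1,5,1,2,1,6)
P² = 6400/7
sum k=0..1:
  [0] +1/120 = 1/120
  [1] −1/48 = -1/48
S = -1/80
C² = P²·S² = 1/7 ; C = -0.377964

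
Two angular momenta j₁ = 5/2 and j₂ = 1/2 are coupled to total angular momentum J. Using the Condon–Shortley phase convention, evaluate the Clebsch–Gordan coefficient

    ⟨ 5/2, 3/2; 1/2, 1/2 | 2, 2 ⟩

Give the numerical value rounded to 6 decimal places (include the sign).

j₁+j₂−J=1  J+j₁−j₂=4  J−j₁+j₂=0  j₁+j₂+J+1=6
(j₁±m₁, j₂±m₂, J±M) = (4,1,1,0,4,0)
P² = 96
sum k=1..1:
  [1] −1/24 = -1/24
S = -1/24
C² = P²·S² = 1/6 ; C = -0.408248

−√(1/6) = -0.408248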